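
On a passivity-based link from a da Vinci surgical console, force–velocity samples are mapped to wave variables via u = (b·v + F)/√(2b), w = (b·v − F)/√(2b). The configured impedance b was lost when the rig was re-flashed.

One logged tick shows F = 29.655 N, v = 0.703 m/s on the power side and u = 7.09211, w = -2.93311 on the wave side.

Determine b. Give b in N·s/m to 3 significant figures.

b = 17.5 N·s/m

u + w = 4.15900;  u + w = √(2b)·v, so √(2b) = 4.15900/0.703 = 5.91607.
b = (√(2b))²/2 = 34.99993/2 = 17.49997.
(Check via u − w = 2F/√(2b): u − w = 10.02522, 2F/√(2b) = 10.02523.)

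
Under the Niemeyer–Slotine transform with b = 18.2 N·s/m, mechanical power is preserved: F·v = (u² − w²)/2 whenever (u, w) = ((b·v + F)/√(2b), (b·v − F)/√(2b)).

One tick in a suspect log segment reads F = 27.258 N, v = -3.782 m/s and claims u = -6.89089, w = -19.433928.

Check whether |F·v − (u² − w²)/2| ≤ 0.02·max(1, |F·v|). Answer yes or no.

no

F·v = 27.258×(-3.782) = -103.089756 W.
(u² − w²)/2 = (47.484365 − 377.677558)/2 = -165.096596 W.
|Δ| = 62.006840;  2% of max(1, |F·v|) = 2.061795.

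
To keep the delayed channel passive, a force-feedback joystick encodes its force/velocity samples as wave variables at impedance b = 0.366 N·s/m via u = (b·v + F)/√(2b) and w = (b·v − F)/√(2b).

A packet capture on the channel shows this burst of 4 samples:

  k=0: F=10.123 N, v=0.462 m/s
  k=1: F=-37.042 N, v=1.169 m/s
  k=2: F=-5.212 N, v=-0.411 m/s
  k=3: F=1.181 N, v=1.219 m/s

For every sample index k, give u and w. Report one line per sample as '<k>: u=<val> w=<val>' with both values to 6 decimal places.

k=0: b·v=0.366×0.462=0.169092; √(2b)=0.855570; u=(0.169092+10.123)/0.855570=12.029515, w=(0.169092−10.123)/0.855570=-11.634242
k=1: b·v=0.366×1.169=0.427854; √(2b)=0.855570; u=(0.427854+(-37.042))/0.855570=-42.795033, w=(0.427854−(-37.042))/0.855570=43.795195
k=2: b·v=0.366×(-0.411)=-0.150426; √(2b)=0.855570; u=(-0.150426+(-5.212))/0.855570=-6.267665, w=(-0.150426−(-5.212))/0.855570=5.916026
k=3: b·v=0.366×1.219=0.446154; √(2b)=0.855570; u=(0.446154+1.181)/0.855570=1.901836, w=(0.446154−1.181)/0.855570=-0.858896

0: u=12.029515 w=-11.634242
1: u=-42.795033 w=43.795195
2: u=-6.267665 w=5.916026
3: u=1.901836 w=-0.858896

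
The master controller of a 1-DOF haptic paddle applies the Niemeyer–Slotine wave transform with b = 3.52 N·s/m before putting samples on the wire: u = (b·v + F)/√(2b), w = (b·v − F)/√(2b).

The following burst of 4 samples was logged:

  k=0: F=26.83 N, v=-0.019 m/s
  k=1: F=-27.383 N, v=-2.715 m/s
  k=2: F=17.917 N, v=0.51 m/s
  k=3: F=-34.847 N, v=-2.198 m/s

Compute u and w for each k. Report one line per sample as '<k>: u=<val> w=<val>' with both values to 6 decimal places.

0: u=10.086730 w=-10.137143
1: u=-13.922211 w=6.718502
2: u=7.429315 w=-6.076132
3: u=-16.049434 w=10.217481

k=0: b·v=3.52×(-0.019)=-0.066880; √(2b)=2.653300; u=(-0.066880+26.83)/2.653300=10.086730, w=(-0.066880−26.83)/2.653300=-10.137143
k=1: b·v=3.52×(-2.715)=-9.556800; √(2b)=2.653300; u=(-9.556800+(-27.383))/2.653300=-13.922211, w=(-9.556800−(-27.383))/2.653300=6.718502
k=2: b·v=3.52×0.51=1.795200; √(2b)=2.653300; u=(1.795200+17.917)/2.653300=7.429315, w=(1.795200−17.917)/2.653300=-6.076132
k=3: b·v=3.52×(-2.198)=-7.736960; √(2b)=2.653300; u=(-7.736960+(-34.847))/2.653300=-16.049434, w=(-7.736960−(-34.847))/2.653300=10.217481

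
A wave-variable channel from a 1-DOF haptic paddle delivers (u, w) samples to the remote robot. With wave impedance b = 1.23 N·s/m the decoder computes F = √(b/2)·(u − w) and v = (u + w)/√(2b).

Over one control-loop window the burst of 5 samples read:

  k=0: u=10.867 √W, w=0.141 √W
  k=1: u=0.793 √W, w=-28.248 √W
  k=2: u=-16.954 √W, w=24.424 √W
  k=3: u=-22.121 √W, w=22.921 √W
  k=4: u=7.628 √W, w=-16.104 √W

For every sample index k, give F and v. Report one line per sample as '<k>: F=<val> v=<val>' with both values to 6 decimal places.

k=0: u−w=10.726000, u+w=11.008000; √(b/2)=0.784219, √(2b)=1.568439; F=0.784219×10.726=8.411537, v=11.008000/1.568439=7.018444
k=1: u−w=29.041000, u+w=-27.455000; √(b/2)=0.784219, √(2b)=1.568439; F=0.784219×29.041=22.774514, v=-27.455000/1.568439=-17.504669
k=2: u−w=-41.378000, u+w=7.470000; √(b/2)=0.784219, √(2b)=1.568439; F=0.784219×(-41.378)=-32.449429, v=7.470000/1.568439=4.762698
k=3: u−w=-45.042000, u+w=0.800000; √(b/2)=0.784219, √(2b)=1.568439; F=0.784219×(-45.042)=-35.322808, v=0.800000/1.568439=0.510061
k=4: u−w=23.732000, u+w=-8.476000; √(b/2)=0.784219, √(2b)=1.568439; F=0.784219×23.732=18.611094, v=-8.476000/1.568439=-5.404100

0: F=8.411537 v=7.018444
1: F=22.774514 v=-17.504669
2: F=-32.449429 v=4.762698
3: F=-35.322808 v=0.510061
4: F=18.611094 v=-5.404100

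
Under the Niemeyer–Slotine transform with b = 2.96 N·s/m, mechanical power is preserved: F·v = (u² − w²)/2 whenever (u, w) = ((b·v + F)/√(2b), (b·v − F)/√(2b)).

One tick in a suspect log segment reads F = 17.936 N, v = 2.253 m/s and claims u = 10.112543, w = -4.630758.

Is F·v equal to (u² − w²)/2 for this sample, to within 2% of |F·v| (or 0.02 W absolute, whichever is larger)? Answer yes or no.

F·v = 17.936×2.253 = 40.409808 W.
(u² − w²)/2 = (102.263526 − 21.443920)/2 = 40.409803 W.
|Δ| = 0.000005;  2% of max(1, |F·v|) = 0.808196.

yes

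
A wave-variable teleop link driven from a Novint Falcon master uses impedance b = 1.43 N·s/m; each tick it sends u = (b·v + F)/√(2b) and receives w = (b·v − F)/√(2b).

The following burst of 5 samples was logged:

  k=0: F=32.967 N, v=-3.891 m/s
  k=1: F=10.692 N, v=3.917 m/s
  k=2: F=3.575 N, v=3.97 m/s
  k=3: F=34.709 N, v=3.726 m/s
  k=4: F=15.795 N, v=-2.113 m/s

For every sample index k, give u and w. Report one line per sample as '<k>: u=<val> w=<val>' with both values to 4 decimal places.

k=0: b·v=1.43×(-3.891)=-5.5641; √(2b)=1.6912; u=(-5.5641+32.967)/1.6912=16.2037, w=(-5.5641−32.967)/1.6912=-22.7839
k=1: b·v=1.43×3.917=5.6013; √(2b)=1.6912; u=(5.6013+10.692)/1.6912=9.6344, w=(5.6013−10.692)/1.6912=-3.0102
k=2: b·v=1.43×3.97=5.6771; √(2b)=1.6912; u=(5.6771+3.575)/1.6912=5.4709, w=(5.6771−3.575)/1.6912=1.2430
k=3: b·v=1.43×3.726=5.3282; √(2b)=1.6912; u=(5.3282+34.709)/1.6912=23.6745, w=(5.3282−34.709)/1.6912=-17.3732
k=4: b·v=1.43×(-2.113)=-3.0216; √(2b)=1.6912; u=(-3.0216+15.795)/1.6912=7.5531, w=(-3.0216−15.795)/1.6912=-11.1265

0: u=16.2037 w=-22.7839
1: u=9.6344 w=-3.0102
2: u=5.4709 w=1.2430
3: u=23.6745 w=-17.3732
4: u=7.5531 w=-11.1265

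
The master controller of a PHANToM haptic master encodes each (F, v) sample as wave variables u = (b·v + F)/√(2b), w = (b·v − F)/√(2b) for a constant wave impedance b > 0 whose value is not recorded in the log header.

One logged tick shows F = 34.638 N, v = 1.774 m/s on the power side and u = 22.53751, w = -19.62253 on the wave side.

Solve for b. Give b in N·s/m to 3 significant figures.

u + w = 2.9150;  u + w = √(2b)·v, so √(2b) = 2.9150/1.774 = 1.6432.
b = (√(2b))²/2 = 2.7000/2 = 1.3500.
(Check via u − w = 2F/√(2b): u − w = 42.1600, 2F/√(2b) = 42.1600.)

b = 1.35 N·s/m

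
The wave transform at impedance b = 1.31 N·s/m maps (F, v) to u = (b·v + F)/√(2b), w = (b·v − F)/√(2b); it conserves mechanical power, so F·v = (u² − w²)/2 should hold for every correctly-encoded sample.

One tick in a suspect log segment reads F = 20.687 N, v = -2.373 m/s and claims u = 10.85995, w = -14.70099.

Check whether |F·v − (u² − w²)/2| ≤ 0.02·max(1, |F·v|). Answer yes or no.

F·v = 20.687×(-2.373) = -49.09025 W.
(u² − w²)/2 = (117.93851 − 216.11911)/2 = -49.09030 W.
|Δ| = 0.00005;  2% of max(1, |F·v|) = 0.98181.

yes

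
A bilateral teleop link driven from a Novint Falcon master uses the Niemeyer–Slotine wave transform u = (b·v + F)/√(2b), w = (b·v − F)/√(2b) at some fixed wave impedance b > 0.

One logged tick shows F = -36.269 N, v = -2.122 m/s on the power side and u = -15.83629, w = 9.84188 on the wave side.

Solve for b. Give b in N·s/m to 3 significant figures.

b = 3.99 N·s/m

u + w = -5.99441;  u + w = √(2b)·v, so √(2b) = -5.99441/(-2.122) = 2.82489.
b = (√(2b))²/2 = 7.97999/2 = 3.98999.
(Check via u − w = 2F/√(2b): u − w = -25.67817, 2F/√(2b) = -25.67820.)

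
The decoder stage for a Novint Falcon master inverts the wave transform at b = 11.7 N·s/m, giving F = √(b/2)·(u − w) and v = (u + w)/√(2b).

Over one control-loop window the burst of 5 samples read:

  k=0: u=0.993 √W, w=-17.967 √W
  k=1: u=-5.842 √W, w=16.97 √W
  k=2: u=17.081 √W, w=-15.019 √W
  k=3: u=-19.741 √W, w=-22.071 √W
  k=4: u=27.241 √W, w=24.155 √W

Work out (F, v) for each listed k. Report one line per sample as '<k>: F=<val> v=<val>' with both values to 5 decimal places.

0: F=45.85812 v=-3.50894
1: F=-55.17487 v=2.30043
2: F=77.63954 v=0.42627
3: F=5.63552 v=-8.64357
4: F=7.46404 v=10.62482

k=0: u−w=18.96000, u+w=-16.97400; √(b/2)=2.41868, √(2b)=4.83735; F=2.41868×18.96=45.85812, v=-16.97400/4.83735=-3.50894
k=1: u−w=-22.81200, u+w=11.12800; √(b/2)=2.41868, √(2b)=4.83735; F=2.41868×(-22.812)=-55.17487, v=11.12800/4.83735=2.30043
k=2: u−w=32.10000, u+w=2.06200; √(b/2)=2.41868, √(2b)=4.83735; F=2.41868×32.1=77.63954, v=2.06200/4.83735=0.42627
k=3: u−w=2.33000, u+w=-41.81200; √(b/2)=2.41868, √(2b)=4.83735; F=2.41868×2.33=5.63552, v=-41.81200/4.83735=-8.64357
k=4: u−w=3.08600, u+w=51.39600; √(b/2)=2.41868, √(2b)=4.83735; F=2.41868×3.086=7.46404, v=51.39600/4.83735=10.62482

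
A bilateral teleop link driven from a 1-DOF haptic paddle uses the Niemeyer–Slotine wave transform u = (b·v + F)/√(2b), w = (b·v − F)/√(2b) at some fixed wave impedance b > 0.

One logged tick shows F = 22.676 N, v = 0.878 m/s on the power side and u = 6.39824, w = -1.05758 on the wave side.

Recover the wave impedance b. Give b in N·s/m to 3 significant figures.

u + w = 5.34066;  u + w = √(2b)·v, so √(2b) = 5.34066/0.878 = 6.08276.
b = (√(2b))²/2 = 36.99992/2 = 18.49996.
(Check via u − w = 2F/√(2b): u − w = 7.45582, 2F/√(2b) = 7.45583.)

b = 18.5 N·s/m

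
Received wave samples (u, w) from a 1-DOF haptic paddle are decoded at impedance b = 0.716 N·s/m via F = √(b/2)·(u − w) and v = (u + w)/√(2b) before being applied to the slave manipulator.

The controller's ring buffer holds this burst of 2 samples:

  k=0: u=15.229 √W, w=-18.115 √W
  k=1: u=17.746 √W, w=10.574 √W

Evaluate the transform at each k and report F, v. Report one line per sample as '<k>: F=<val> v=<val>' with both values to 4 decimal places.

0: F=19.9507 v=-2.4117
1: F=4.2912 v=23.6658

k=0: u−w=33.3440, u+w=-2.8860; √(b/2)=0.5983, √(2b)=1.1967; F=0.5983×33.344=19.9507, v=-2.8860/1.1967=-2.4117
k=1: u−w=7.1720, u+w=28.3200; √(b/2)=0.5983, √(2b)=1.1967; F=0.5983×7.172=4.2912, v=28.3200/1.1967=23.6658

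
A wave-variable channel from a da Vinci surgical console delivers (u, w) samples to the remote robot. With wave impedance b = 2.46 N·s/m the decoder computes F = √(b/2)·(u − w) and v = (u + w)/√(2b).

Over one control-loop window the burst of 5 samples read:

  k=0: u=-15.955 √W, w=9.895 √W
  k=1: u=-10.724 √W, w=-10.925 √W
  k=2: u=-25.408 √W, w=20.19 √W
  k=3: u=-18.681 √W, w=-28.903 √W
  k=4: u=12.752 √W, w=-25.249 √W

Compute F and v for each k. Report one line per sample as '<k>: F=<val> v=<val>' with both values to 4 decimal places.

0: F=-28.6690 v=-2.7321
1: F=0.2229 v=-9.7601
2: F=-50.5706 v=-2.3525
3: F=11.3367 v=-21.4525
4: F=42.1451 v=-5.6341

k=0: u−w=-25.8500, u+w=-6.0600; √(b/2)=1.1091, √(2b)=2.2181; F=1.1091×(-25.85)=-28.6690, v=-6.0600/2.2181=-2.7321
k=1: u−w=0.2010, u+w=-21.6490; √(b/2)=1.1091, √(2b)=2.2181; F=1.1091×0.201=0.2229, v=-21.6490/2.2181=-9.7601
k=2: u−w=-45.5980, u+w=-5.2180; √(b/2)=1.1091, √(2b)=2.2181; F=1.1091×(-45.598)=-50.5706, v=-5.2180/2.2181=-2.3525
k=3: u−w=10.2220, u+w=-47.5840; √(b/2)=1.1091, √(2b)=2.2181; F=1.1091×10.222=11.3367, v=-47.5840/2.2181=-21.4525
k=4: u−w=38.0010, u+w=-12.4970; √(b/2)=1.1091, √(2b)=2.2181; F=1.1091×38.001=42.1451, v=-12.4970/2.2181=-5.6341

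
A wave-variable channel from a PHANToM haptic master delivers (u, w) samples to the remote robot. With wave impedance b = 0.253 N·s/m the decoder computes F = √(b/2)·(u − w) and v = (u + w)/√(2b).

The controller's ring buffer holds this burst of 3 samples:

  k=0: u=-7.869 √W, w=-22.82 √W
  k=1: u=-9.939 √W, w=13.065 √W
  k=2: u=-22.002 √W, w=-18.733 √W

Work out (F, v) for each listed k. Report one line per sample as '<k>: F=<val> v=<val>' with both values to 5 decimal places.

0: F=5.31760 v=-43.14272
1: F=-8.18180 v=4.39454
2: F=-1.16268 v=-57.26542

k=0: u−w=14.95100, u+w=-30.68900; √(b/2)=0.35567, √(2b)=0.71134; F=0.35567×14.951=5.31760, v=-30.68900/0.71134=-43.14272
k=1: u−w=-23.00400, u+w=3.12600; √(b/2)=0.35567, √(2b)=0.71134; F=0.35567×(-23.004)=-8.18180, v=3.12600/0.71134=4.39454
k=2: u−w=-3.26900, u+w=-40.73500; √(b/2)=0.35567, √(2b)=0.71134; F=0.35567×(-3.269)=-1.16268, v=-40.73500/0.71134=-57.26542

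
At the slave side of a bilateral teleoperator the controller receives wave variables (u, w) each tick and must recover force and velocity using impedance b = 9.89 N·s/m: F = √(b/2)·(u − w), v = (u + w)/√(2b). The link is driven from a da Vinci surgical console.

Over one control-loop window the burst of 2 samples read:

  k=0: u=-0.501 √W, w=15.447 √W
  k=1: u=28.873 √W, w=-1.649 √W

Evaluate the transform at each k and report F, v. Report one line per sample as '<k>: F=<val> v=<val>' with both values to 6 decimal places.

0: F=-35.464135 v=3.360561
1: F=67.872858 v=6.121231

k=0: u−w=-15.948000, u+w=14.946000; √(b/2)=2.223736, √(2b)=4.447471; F=2.223736×(-15.948)=-35.464135, v=14.946000/4.447471=3.360561
k=1: u−w=30.522000, u+w=27.224000; √(b/2)=2.223736, √(2b)=4.447471; F=2.223736×30.522=67.872858, v=27.224000/4.447471=6.121231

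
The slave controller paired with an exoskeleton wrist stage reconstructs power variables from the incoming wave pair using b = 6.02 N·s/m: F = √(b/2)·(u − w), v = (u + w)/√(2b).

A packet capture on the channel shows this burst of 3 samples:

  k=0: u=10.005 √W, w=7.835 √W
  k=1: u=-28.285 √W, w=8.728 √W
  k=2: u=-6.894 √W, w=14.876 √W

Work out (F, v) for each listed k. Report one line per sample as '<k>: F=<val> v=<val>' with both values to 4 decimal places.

0: F=3.7648 v=5.1414
1: F=-64.2152 v=-5.6362
2: F=-37.7695 v=2.3004

k=0: u−w=2.1700, u+w=17.8400; √(b/2)=1.7349, √(2b)=3.4699; F=1.7349×2.17=3.7648, v=17.8400/3.4699=5.1414
k=1: u−w=-37.0130, u+w=-19.5570; √(b/2)=1.7349, √(2b)=3.4699; F=1.7349×(-37.013)=-64.2152, v=-19.5570/3.4699=-5.6362
k=2: u−w=-21.7700, u+w=7.9820; √(b/2)=1.7349, √(2b)=3.4699; F=1.7349×(-21.77)=-37.7695, v=7.9820/3.4699=2.3004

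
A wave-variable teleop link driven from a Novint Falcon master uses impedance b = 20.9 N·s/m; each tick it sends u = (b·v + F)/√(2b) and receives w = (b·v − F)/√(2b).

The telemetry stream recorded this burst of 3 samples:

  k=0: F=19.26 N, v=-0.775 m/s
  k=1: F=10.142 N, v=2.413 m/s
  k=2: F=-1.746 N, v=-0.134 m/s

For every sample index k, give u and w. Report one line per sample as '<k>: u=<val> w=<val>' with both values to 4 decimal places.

k=0: b·v=20.9×(-0.775)=-16.1975; √(2b)=6.4653; u=(-16.1975+19.26)/6.4653=0.4737, w=(-16.1975−19.26)/6.4653=-5.4843
k=1: b·v=20.9×2.413=50.4317; √(2b)=6.4653; u=(50.4317+10.142)/6.4653=9.3691, w=(50.4317−10.142)/6.4653=6.2317
k=2: b·v=20.9×(-0.134)=-2.8006; √(2b)=6.4653; u=(-2.8006+(-1.746))/6.4653=-0.7032, w=(-2.8006−(-1.746))/6.4653=-0.1631

0: u=0.4737 w=-5.4843
1: u=9.3691 w=6.2317
2: u=-0.7032 w=-0.1631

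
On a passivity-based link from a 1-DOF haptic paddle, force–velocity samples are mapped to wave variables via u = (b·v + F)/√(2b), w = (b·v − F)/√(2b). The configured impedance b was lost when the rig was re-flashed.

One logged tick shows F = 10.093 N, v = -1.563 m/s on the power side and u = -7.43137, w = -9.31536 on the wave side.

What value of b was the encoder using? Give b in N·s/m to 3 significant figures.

b = 57.4 N·s/m

u + w = -16.74673;  u + w = √(2b)·v, so √(2b) = -16.74673/(-1.563) = 10.71448.
b = (√(2b))²/2 = 114.80005/2 = 57.40003.
(Check via u − w = 2F/√(2b): u − w = 1.88399, 2F/√(2b) = 1.88399.)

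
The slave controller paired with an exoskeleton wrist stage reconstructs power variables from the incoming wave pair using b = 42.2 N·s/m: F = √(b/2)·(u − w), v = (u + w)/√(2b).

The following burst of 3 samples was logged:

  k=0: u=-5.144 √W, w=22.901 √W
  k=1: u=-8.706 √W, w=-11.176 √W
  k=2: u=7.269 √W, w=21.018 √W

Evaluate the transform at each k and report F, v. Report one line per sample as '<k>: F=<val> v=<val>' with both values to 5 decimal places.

k=0: u−w=-28.04500, u+w=17.75700; √(b/2)=4.59347, √(2b)=9.18695; F=4.59347×(-28.045)=-128.82397, v=17.75700/9.18695=1.93285
k=1: u−w=2.47000, u+w=-19.88200; √(b/2)=4.59347, √(2b)=9.18695; F=4.59347×2.47=11.34588, v=-19.88200/9.18695=-2.16416
k=2: u−w=-13.74900, u+w=28.28700; √(b/2)=4.59347, √(2b)=9.18695; F=4.59347×(-13.749)=-63.15567, v=28.28700/9.18695=3.07904

0: F=-128.82397 v=1.93285
1: F=11.34588 v=-2.16416
2: F=-63.15567 v=3.07904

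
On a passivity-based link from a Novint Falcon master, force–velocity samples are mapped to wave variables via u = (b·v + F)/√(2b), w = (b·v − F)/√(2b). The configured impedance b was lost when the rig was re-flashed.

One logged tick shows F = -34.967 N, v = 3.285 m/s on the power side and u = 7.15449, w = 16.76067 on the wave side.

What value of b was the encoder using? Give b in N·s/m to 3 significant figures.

u + w = 23.9152;  u + w = √(2b)·v, so √(2b) = 23.9152/3.285 = 7.2801.
b = (√(2b))²/2 = 53.0000/2 = 26.5000.
(Check via u − w = 2F/√(2b): u − w = -9.6062, 2F/√(2b) = -9.6062.)

b = 26.5 N·s/m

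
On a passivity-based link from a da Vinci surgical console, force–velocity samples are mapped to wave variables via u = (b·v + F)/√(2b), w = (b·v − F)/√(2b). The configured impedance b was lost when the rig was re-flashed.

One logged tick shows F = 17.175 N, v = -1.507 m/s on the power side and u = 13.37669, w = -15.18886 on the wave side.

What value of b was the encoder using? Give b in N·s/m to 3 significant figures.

b = 0.723 N·s/m

u + w = -1.8122;  u + w = √(2b)·v, so √(2b) = -1.8122/(-1.507) = 1.2025.
b = (√(2b))²/2 = 1.4460/2 = 0.7230.
(Check via u − w = 2F/√(2b): u − w = 28.5656, 2F/√(2b) = 28.5654.)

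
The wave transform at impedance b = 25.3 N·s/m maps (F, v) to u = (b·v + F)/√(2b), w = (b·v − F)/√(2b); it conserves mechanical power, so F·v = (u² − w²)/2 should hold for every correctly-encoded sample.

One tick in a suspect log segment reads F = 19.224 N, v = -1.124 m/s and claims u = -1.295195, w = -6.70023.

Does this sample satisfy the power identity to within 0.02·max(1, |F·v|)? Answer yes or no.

yes

F·v = 19.224×(-1.124) = -21.607776 W.
(u² − w²)/2 = (1.677530 − 44.893082)/2 = -21.607776 W.
|Δ| = 0.000000;  2% of max(1, |F·v|) = 0.432156.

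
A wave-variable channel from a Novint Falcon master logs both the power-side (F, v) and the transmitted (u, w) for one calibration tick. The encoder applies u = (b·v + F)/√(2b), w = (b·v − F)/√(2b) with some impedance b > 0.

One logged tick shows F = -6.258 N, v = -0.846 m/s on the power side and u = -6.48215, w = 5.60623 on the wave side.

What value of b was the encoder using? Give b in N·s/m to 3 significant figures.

b = 0.536 N·s/m

u + w = -0.8759;  u + w = √(2b)·v, so √(2b) = -0.8759/(-0.846) = 1.0354.
b = (√(2b))²/2 = 1.0720/2 = 0.5360.
(Check via u − w = 2F/√(2b): u − w = -12.0884, 2F/√(2b) = -12.0885.)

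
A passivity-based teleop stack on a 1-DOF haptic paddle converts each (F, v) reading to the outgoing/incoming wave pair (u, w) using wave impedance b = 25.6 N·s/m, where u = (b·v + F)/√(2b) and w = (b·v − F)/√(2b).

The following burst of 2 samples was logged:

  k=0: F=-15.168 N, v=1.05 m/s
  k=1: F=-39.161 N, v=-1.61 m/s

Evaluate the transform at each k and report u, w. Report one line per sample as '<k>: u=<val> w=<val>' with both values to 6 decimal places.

0: u=1.636802 w=5.876387
1: u=-11.233027 w=-0.287195

k=0: b·v=25.6×1.05=26.880000; √(2b)=7.155418; u=(26.880000+(-15.168))/7.155418=1.636802, w=(26.880000−(-15.168))/7.155418=5.876387
k=1: b·v=25.6×(-1.61)=-41.216000; √(2b)=7.155418; u=(-41.216000+(-39.161))/7.155418=-11.233027, w=(-41.216000−(-39.161))/7.155418=-0.287195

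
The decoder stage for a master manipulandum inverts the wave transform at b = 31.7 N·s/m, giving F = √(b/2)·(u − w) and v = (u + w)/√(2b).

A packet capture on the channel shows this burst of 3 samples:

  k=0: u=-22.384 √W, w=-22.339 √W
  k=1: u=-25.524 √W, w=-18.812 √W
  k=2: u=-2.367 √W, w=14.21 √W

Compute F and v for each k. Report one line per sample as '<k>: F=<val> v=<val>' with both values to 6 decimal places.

k=0: u−w=-0.045000, u+w=-44.723000; √(b/2)=3.981206, √(2b)=7.962412; F=3.981206×(-0.045)=-0.179154, v=-44.723000/7.962412=-5.616766
k=1: u−w=-6.712000, u+w=-44.336000; √(b/2)=3.981206, √(2b)=7.962412; F=3.981206×(-6.712)=-26.721854, v=-44.336000/7.962412=-5.568162
k=2: u−w=-16.577000, u+w=11.843000; √(b/2)=3.981206, √(2b)=7.962412; F=3.981206×(-16.577)=-65.996449, v=11.843000/7.962412=1.487363

0: F=-0.179154 v=-5.616766
1: F=-26.721854 v=-5.568162
2: F=-65.996449 v=1.487363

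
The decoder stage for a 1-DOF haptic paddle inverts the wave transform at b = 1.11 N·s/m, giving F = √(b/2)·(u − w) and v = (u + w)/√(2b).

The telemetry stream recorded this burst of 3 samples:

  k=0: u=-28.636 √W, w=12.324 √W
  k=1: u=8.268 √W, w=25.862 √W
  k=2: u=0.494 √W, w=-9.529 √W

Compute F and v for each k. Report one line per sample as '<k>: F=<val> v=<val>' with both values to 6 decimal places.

k=0: u−w=-40.960000, u+w=-16.312000; √(b/2)=0.744983, √(2b)=1.489966; F=0.744983×(-40.96)=-30.514513, v=-16.312000/1.489966=-10.947898
k=1: u−w=-17.594000, u+w=34.130000; √(b/2)=0.744983, √(2b)=1.489966; F=0.744983×(-17.594)=-13.107235, v=34.130000/1.489966=22.906556
k=2: u−w=10.023000, u+w=-9.035000; √(b/2)=0.744983, √(2b)=1.489966; F=0.744983×10.023=7.466967, v=-9.035000/1.489966=-6.063895

0: F=-30.514513 v=-10.947898
1: F=-13.107235 v=22.906556
2: F=7.466967 v=-6.063895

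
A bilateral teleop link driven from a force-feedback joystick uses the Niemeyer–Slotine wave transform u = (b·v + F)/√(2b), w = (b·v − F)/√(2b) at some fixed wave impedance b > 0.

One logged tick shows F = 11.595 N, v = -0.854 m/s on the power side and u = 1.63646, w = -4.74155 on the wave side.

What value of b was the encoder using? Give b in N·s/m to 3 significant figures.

b = 6.61 N·s/m

u + w = -3.10509;  u + w = √(2b)·v, so √(2b) = -3.10509/(-0.854) = 3.63594.
b = (√(2b))²/2 = 13.22004/2 = 6.61002.
(Check via u − w = 2F/√(2b): u − w = 6.37801, 2F/√(2b) = 6.37800.)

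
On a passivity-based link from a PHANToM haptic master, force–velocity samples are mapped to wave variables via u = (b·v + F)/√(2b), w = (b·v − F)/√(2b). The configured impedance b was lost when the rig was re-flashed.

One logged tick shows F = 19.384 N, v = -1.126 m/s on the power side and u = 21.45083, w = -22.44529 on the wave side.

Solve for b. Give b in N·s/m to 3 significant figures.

u + w = -0.99446;  u + w = √(2b)·v, so √(2b) = -0.99446/(-1.126) = 0.88318.
b = (√(2b))²/2 = 0.78001/2 = 0.39000.
(Check via u − w = 2F/√(2b): u − w = 43.89612, 2F/√(2b) = 43.89595.)

b = 0.39 N·s/m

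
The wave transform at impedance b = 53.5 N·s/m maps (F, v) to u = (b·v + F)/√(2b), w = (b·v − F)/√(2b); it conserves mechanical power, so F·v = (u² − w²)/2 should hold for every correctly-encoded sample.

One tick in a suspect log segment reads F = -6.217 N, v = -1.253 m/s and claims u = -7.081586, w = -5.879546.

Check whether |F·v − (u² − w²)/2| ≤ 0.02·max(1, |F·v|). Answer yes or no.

F·v = (-6.217)×(-1.253) = 7.789901 W.
(u² − w²)/2 = (50.148860 − 34.569061)/2 = 7.789900 W.
|Δ| = 0.000001;  2% of max(1, |F·v|) = 0.155798.

yes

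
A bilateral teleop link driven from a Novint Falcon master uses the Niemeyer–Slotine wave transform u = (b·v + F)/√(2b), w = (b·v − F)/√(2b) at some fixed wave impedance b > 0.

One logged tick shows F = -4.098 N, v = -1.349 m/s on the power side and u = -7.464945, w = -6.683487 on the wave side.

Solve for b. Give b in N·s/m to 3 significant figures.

b = 55 N·s/m

u + w = -14.148432;  u + w = √(2b)·v, so √(2b) = -14.148432/(-1.349) = 10.488089.
b = (√(2b))²/2 = 110.000010/2 = 55.000005.
(Check via u − w = 2F/√(2b): u − w = -0.781458, 2F/√(2b) = -0.781458.)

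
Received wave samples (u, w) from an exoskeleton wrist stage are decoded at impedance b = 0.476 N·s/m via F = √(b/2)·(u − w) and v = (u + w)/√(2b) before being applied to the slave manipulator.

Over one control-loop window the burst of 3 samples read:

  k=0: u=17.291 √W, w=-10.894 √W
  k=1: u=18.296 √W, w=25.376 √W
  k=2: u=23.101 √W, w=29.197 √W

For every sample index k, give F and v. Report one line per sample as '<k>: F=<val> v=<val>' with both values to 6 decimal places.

0: F=13.750121 v=6.556286
1: F=-3.453995 v=44.759436
2: F=-2.973948 v=53.600224

k=0: u−w=28.185000, u+w=6.397000; √(b/2)=0.487852, √(2b)=0.975705; F=0.487852×28.185=13.750121, v=6.397000/0.975705=6.556286
k=1: u−w=-7.080000, u+w=43.672000; √(b/2)=0.487852, √(2b)=0.975705; F=0.487852×(-7.08)=-3.453995, v=43.672000/0.975705=44.759436
k=2: u−w=-6.096000, u+w=52.298000; √(b/2)=0.487852, √(2b)=0.975705; F=0.487852×(-6.096)=-2.973948, v=52.298000/0.975705=53.600224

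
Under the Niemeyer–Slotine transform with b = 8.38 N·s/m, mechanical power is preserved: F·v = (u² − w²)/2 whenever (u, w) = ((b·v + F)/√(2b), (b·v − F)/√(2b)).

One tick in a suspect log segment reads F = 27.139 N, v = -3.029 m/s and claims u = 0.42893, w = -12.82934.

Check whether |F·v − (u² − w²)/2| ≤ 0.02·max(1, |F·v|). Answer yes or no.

yes

F·v = 27.139×(-3.029) = -82.2040 W.
(u² − w²)/2 = (0.1840 − 164.5920)/2 = -82.2040 W.
|Δ| = 0.0000;  2% of max(1, |F·v|) = 1.6441.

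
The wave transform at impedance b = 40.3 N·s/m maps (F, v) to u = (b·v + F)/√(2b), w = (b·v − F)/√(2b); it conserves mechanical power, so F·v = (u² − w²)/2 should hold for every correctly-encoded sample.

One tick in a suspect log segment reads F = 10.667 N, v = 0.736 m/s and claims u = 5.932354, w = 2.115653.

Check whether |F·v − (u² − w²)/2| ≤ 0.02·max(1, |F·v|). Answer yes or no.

no

F·v = 10.667×0.736 = 7.850912 W.
(u² − w²)/2 = (35.192824 − 4.475988)/2 = 15.358418 W.
|Δ| = 7.507506;  2% of max(1, |F·v|) = 0.157018.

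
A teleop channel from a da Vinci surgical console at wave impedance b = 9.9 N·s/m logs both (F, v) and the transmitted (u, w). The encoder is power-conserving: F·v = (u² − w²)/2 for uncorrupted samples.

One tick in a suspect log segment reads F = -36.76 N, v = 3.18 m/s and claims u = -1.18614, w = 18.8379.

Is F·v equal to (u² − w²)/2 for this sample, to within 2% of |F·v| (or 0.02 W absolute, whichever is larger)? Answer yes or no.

F·v = (-36.76)×3.18 = -116.89680 W.
(u² − w²)/2 = (1.40693 − 354.86648)/2 = -176.72977 W.
|Δ| = 59.83297;  2% of max(1, |F·v|) = 2.33794.

no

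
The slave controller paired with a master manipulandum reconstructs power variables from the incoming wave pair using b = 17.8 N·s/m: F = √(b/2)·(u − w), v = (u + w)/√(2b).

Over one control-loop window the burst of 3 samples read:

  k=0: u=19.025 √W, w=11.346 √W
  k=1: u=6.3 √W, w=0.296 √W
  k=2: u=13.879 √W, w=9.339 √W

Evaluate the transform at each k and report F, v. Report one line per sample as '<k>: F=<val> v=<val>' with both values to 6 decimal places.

k=0: u−w=7.679000, u+w=30.371000; √(b/2)=2.983287, √(2b)=5.966574; F=2.983287×7.679=22.908659, v=30.371000/5.966574=5.090191
k=1: u−w=6.004000, u+w=6.596000; √(b/2)=2.983287, √(2b)=5.966574; F=2.983287×6.004=17.911654, v=6.596000/5.966574=1.105492
k=2: u−w=4.540000, u+w=23.218000; √(b/2)=2.983287, √(2b)=5.966574; F=2.983287×4.54=13.544122, v=23.218000/5.966574=3.891346

0: F=22.908659 v=5.090191
1: F=17.911654 v=1.105492
2: F=13.544122 v=3.891346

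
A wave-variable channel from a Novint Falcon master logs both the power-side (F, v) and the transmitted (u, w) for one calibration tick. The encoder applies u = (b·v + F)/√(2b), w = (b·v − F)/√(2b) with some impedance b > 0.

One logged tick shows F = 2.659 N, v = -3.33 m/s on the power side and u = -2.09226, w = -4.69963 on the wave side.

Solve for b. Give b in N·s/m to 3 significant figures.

b = 2.08 N·s/m

u + w = -6.7919;  u + w = √(2b)·v, so √(2b) = -6.7919/(-3.33) = 2.0396.
b = (√(2b))²/2 = 4.1600/2 = 2.0800.
(Check via u − w = 2F/√(2b): u − w = 2.6074, 2F/√(2b) = 2.6074.)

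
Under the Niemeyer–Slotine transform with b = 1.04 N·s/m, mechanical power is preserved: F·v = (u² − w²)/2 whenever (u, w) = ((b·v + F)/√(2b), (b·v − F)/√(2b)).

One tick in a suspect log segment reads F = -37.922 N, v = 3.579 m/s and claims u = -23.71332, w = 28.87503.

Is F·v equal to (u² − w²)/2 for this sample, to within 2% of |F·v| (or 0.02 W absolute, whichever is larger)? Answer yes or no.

yes

F·v = (-37.922)×3.579 = -135.7228 W.
(u² − w²)/2 = (562.3215 − 833.7674)/2 = -135.7229 W.
|Δ| = 0.0001;  2% of max(1, |F·v|) = 2.7145.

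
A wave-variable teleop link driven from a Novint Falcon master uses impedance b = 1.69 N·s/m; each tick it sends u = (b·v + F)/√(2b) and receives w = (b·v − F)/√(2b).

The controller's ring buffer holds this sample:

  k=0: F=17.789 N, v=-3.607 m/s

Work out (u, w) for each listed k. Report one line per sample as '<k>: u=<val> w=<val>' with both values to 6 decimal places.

k=0: b·v=1.69×(-3.607)=-6.095830; √(2b)=1.838478; u=(-6.095830+17.789)/1.838478=6.360246, w=(-6.095830−17.789)/1.838478=-12.991635

0: u=6.360246 w=-12.991635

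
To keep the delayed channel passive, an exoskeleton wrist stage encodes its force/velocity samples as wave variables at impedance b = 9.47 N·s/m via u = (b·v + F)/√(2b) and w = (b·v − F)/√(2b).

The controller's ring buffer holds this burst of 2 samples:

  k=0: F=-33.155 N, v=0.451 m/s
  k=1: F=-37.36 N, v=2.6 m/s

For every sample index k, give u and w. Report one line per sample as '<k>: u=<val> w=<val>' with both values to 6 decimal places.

0: u=-6.636939 w=8.599696
1: u=-2.926923 w=14.242151

k=0: b·v=9.47×0.451=4.270970; √(2b)=4.352011; u=(4.270970+(-33.155))/4.352011=-6.636939, w=(4.270970−(-33.155))/4.352011=8.599696
k=1: b·v=9.47×2.6=24.622000; √(2b)=4.352011; u=(24.622000+(-37.36))/4.352011=-2.926923, w=(24.622000−(-37.36))/4.352011=14.242151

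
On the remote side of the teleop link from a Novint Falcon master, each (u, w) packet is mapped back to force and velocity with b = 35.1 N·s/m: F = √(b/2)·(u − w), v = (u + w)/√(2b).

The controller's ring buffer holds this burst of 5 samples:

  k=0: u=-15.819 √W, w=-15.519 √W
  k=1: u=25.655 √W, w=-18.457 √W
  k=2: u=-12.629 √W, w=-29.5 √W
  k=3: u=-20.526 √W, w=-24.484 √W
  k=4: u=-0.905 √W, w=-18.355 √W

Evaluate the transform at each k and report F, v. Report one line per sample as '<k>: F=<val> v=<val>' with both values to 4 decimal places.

0: F=-1.2568 v=-3.7403
1: F=184.7972 v=0.8591
2: F=70.6772 v=-5.0282
3: F=16.5811 v=-5.3721
4: F=73.1028 v=-2.2987

k=0: u−w=-0.3000, u+w=-31.3380; √(b/2)=4.1893, √(2b)=8.3785; F=4.1893×(-0.3)=-1.2568, v=-31.3380/8.3785=-3.7403
k=1: u−w=44.1120, u+w=7.1980; √(b/2)=4.1893, √(2b)=8.3785; F=4.1893×44.112=184.7972, v=7.1980/8.3785=0.8591
k=2: u−w=16.8710, u+w=-42.1290; √(b/2)=4.1893, √(2b)=8.3785; F=4.1893×16.871=70.6772, v=-42.1290/8.3785=-5.0282
k=3: u−w=3.9580, u+w=-45.0100; √(b/2)=4.1893, √(2b)=8.3785; F=4.1893×3.958=16.5811, v=-45.0100/8.3785=-5.3721
k=4: u−w=17.4500, u+w=-19.2600; √(b/2)=4.1893, √(2b)=8.3785; F=4.1893×17.45=73.1028, v=-19.2600/8.3785=-2.2987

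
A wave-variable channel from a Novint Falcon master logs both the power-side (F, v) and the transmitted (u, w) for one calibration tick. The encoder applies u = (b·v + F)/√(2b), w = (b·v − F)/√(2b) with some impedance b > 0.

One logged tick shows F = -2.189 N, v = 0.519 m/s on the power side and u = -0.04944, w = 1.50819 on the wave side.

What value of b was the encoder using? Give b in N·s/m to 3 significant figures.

u + w = 1.4587;  u + w = √(2b)·v, so √(2b) = 1.4587/0.519 = 2.8107.
b = (√(2b))²/2 = 7.9000/2 = 3.9500.
(Check via u − w = 2F/√(2b): u − w = -1.5576, 2F/√(2b) = -1.5576.)

b = 3.95 N·s/m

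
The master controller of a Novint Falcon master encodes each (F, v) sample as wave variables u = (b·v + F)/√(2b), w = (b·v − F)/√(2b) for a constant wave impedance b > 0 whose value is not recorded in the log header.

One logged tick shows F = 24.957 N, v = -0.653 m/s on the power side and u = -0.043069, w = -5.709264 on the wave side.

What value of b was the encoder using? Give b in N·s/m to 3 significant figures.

u + w = -5.752333;  u + w = √(2b)·v, so √(2b) = -5.752333/(-0.653) = 8.809086.
b = (√(2b))²/2 = 77.599992/2 = 38.799996.
(Check via u − w = 2F/√(2b): u − w = 5.666195, 2F/√(2b) = 5.666195.)

b = 38.8 N·s/m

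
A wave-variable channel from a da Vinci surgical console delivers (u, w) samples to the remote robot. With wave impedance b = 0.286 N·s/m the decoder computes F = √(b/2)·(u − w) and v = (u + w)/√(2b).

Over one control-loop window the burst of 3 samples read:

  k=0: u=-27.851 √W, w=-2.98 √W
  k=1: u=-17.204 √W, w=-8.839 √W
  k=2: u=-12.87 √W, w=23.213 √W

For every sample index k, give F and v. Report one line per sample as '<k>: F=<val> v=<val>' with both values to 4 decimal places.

0: F=-9.4051 v=-40.7652
1: F=-3.1633 v=-34.4344
2: F=-13.6449 v=13.6757

k=0: u−w=-24.8710, u+w=-30.8310; √(b/2)=0.3782, √(2b)=0.7563; F=0.3782×(-24.871)=-9.4051, v=-30.8310/0.7563=-40.7652
k=1: u−w=-8.3650, u+w=-26.0430; √(b/2)=0.3782, √(2b)=0.7563; F=0.3782×(-8.365)=-3.1633, v=-26.0430/0.7563=-34.4344
k=2: u−w=-36.0830, u+w=10.3430; √(b/2)=0.3782, √(2b)=0.7563; F=0.3782×(-36.083)=-13.6449, v=10.3430/0.7563=13.6757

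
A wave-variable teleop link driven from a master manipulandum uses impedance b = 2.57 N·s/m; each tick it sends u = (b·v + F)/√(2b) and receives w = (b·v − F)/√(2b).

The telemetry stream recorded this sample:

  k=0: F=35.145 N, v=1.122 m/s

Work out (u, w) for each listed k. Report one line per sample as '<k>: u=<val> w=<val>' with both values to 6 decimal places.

0: u=16.773670 w=-14.229920

k=0: b·v=2.57×1.122=2.883540; √(2b)=2.267157; u=(2.883540+35.145)/2.267157=16.773670, w=(2.883540−35.145)/2.267157=-14.229920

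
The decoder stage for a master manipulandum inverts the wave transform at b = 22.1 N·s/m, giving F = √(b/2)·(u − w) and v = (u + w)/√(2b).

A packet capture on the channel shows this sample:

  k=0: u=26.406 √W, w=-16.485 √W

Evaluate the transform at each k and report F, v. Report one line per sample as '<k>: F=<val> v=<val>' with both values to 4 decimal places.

0: F=142.5763 v=1.4923

k=0: u−w=42.8910, u+w=9.9210; √(b/2)=3.3242, √(2b)=6.6483; F=3.3242×42.891=142.5763, v=9.9210/6.6483=1.4923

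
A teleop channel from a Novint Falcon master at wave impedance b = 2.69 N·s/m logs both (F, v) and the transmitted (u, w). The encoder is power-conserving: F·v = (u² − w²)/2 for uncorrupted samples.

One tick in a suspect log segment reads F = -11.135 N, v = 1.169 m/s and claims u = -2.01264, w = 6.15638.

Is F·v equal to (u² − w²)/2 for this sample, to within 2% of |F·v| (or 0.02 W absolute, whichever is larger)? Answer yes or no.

F·v = (-11.135)×1.169 = -13.0168 W.
(u² − w²)/2 = (4.0507 − 37.9010)/2 = -16.9251 W.
|Δ| = 3.9083;  2% of max(1, |F·v|) = 0.2603.

no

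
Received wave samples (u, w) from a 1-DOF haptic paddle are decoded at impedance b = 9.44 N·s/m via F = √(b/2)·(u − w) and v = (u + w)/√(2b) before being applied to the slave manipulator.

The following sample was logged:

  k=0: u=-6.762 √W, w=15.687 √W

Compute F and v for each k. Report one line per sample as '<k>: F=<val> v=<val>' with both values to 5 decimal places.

k=0: u−w=-22.44900, u+w=8.92500; √(b/2)=2.17256, √(2b)=4.34511; F=2.17256×(-22.449)=-48.77171, v=8.92500/4.34511=2.05403

0: F=-48.77171 v=2.05403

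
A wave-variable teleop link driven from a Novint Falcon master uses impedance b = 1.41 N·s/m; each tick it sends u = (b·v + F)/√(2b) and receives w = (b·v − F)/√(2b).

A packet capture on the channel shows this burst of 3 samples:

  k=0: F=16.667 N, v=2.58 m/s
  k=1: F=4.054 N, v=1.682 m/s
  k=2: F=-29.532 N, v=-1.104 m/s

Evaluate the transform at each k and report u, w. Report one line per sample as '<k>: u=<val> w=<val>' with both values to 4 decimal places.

k=0: b·v=1.41×2.58=3.6378; √(2b)=1.6793; u=(3.6378+16.667)/1.6793=12.0913, w=(3.6378−16.667)/1.6793=-7.7588
k=1: b·v=1.41×1.682=2.3716; √(2b)=1.6793; u=(2.3716+4.054)/1.6793=3.8264, w=(2.3716−4.054)/1.6793=-1.0018
k=2: b·v=1.41×(-1.104)=-1.5566; √(2b)=1.6793; u=(-1.5566+(-29.532))/1.6793=-18.5130, w=(-1.5566−(-29.532))/1.6793=16.6591

0: u=12.0913 w=-7.7588
1: u=3.8264 w=-1.0018
2: u=-18.5130 w=16.6591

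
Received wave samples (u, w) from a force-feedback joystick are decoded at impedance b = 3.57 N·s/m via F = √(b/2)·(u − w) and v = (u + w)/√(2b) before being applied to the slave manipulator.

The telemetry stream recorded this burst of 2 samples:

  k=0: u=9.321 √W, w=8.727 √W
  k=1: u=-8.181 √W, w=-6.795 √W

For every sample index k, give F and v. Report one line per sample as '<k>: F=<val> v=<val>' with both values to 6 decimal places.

0: F=0.793607 v=6.754294
1: F=-1.851750 v=-5.604627

k=0: u−w=0.594000, u+w=18.048000; √(b/2)=1.336039, √(2b)=2.672078; F=1.336039×0.594=0.793607, v=18.048000/2.672078=6.754294
k=1: u−w=-1.386000, u+w=-14.976000; √(b/2)=1.336039, √(2b)=2.672078; F=1.336039×(-1.386)=-1.851750, v=-14.976000/2.672078=-5.604627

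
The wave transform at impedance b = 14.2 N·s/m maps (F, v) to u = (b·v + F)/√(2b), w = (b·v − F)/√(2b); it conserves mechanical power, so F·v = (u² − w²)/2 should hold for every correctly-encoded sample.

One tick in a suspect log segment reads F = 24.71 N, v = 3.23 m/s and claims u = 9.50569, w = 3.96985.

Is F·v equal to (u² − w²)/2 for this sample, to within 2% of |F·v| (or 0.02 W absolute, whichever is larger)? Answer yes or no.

no

F·v = 24.71×3.23 = 79.8133 W.
(u² − w²)/2 = (90.3581 − 15.7597)/2 = 37.2992 W.
|Δ| = 42.5141;  2% of max(1, |F·v|) = 1.5963.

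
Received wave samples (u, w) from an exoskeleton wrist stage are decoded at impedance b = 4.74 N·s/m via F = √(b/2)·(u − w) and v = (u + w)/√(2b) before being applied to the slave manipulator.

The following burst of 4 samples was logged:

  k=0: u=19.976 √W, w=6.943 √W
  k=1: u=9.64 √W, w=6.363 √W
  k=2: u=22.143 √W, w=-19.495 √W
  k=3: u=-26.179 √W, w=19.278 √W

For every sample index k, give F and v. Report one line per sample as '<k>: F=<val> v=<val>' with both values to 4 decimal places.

k=0: u−w=13.0330, u+w=26.9190; √(b/2)=1.5395, √(2b)=3.0790; F=1.5395×13.033=20.0640, v=26.9190/3.0790=8.7429
k=1: u−w=3.2770, u+w=16.0030; √(b/2)=1.5395, √(2b)=3.0790; F=1.5395×3.277=5.0449, v=16.0030/3.0790=5.1975
k=2: u−w=41.6380, u+w=2.6480; √(b/2)=1.5395, √(2b)=3.0790; F=1.5395×41.638=64.1009, v=2.6480/3.0790=0.8600
k=3: u−w=-45.4570, u+w=-6.9010; √(b/2)=1.5395, √(2b)=3.0790; F=1.5395×(-45.457)=-69.9802, v=-6.9010/3.0790=-2.2413

0: F=20.0640 v=8.7429
1: F=5.0449 v=5.1975
2: F=64.1009 v=0.8600
3: F=-69.9802 v=-2.2413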